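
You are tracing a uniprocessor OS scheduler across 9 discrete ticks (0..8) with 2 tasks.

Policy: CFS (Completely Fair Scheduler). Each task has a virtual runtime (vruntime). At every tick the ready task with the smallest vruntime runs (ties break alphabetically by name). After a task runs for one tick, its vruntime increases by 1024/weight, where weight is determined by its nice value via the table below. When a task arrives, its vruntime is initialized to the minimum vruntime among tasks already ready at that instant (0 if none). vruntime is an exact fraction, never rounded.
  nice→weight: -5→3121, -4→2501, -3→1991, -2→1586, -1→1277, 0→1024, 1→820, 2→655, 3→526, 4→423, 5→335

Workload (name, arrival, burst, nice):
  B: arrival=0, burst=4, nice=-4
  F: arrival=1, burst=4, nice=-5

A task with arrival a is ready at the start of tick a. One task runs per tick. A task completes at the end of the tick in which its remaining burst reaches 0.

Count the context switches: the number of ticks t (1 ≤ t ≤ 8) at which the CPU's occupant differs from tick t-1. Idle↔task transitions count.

context switches = 6

t=0: vr[B=0] → run B
t=1: vr[B=1024/2501 F=1024/2501] → run B
t=2: vr[B=2048/2501 F=1024/2501] → run F
t=3: vr[B=2048/2501 F=5756928/7805621] → run F
t=4: vr[B=2048/2501 F=8317952/7805621] → run B
t=5: vr[B=3072/2501 F=8317952/7805621] → run F
t=6: vr[B=3072/2501 F=10878976/7805621] → run B
t=7: vr[F=10878976/7805621] → run F
t=8: (idle)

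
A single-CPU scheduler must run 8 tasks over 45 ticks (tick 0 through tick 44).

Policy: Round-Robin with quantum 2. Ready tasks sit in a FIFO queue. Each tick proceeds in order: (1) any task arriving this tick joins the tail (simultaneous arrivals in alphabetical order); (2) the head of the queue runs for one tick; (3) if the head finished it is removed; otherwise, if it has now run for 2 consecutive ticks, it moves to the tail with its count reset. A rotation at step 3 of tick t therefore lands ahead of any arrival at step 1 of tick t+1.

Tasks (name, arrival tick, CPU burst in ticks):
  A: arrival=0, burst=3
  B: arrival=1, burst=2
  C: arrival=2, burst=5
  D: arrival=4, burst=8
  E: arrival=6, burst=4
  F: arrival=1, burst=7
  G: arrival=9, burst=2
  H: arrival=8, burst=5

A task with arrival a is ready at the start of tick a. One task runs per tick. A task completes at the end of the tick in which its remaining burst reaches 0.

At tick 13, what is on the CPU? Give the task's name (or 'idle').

running at tick 13 = E

t=0: queue=[A] q_used=0 → run A
t=1: queue=[A,B,F] q_used=1 → run A
t=2: queue=[B,F,A,C] q_used=0 → run B
t=3: queue=[B,F,A,C] q_used=1 → run B
t=4: queue=[F,A,C,D] q_used=0 → run F
t=5: queue=[F,A,C,D] q_used=1 → run F
t=6: queue=[A,C,D,F,E] q_used=0 → run A
t=7: queue=[C,D,F,E] q_used=0 → run C
t=8: queue=[C,D,F,E,H] q_used=1 → run C
t=9: queue=[D,F,E,H,C,G] q_used=0 → run D
t=10: queue=[D,F,E,H,C,G] q_used=1 → run D
t=11: queue=[F,E,H,C,G,D] q_used=0 → run F
t=12: queue=[F,E,H,C,G,D] q_used=1 → run F
t=13: queue=[E,H,C,G,D,F] q_used=0 → run E
t=14: queue=[E,H,C,G,D,F] q_used=1 → run E
t=15: queue=[H,C,G,D,F,E] q_used=0 → run H
t=16: queue=[H,C,G,D,F,E] q_used=1 → run H
t=17: queue=[C,G,D,F,E,H] q_used=0 → run C
t=18: queue=[C,G,D,F,E,H] q_used=1 → run C
t=19: queue=[G,D,F,E,H,C] q_used=0 → run G
t=20: queue=[G,D,F,E,H,C] q_used=1 → run G
t=21: queue=[D,F,E,H,C] q_used=0 → run D
t=22: queue=[D,F,E,H,C] q_used=1 → run D
t=23: queue=[F,E,H,C,D] q_used=0 → run F
t=24: queue=[F,E,H,C,D] q_used=1 → run F
t=25: queue=[E,H,C,D,F] q_used=0 → run E
t=26: queue=[E,H,C,D,F] q_used=1 → run E
t=27: queue=[H,C,D,F] q_used=0 → run H
t=28: queue=[H,C,D,F] q_used=1 → run H
t=29: queue=[C,D,F,H] q_used=0 → run C
t=30: queue=[D,F,H] q_used=0 → run D
t=31: queue=[D,F,H] q_used=1 → run D
t=32: queue=[F,H,D] q_used=0 → run F
t=33: queue=[H,D] q_used=0 → run H
t=34: queue=[D] q_used=0 → run D
t=35: queue=[D] q_used=1 → run D
t=36: (idle)
t=37: (idle)
t=38: (idle)
t=39: (idle)
t=40: (idle)
t=41: (idle)
t=42: (idle)
t=43: (idle)
t=44: (idle)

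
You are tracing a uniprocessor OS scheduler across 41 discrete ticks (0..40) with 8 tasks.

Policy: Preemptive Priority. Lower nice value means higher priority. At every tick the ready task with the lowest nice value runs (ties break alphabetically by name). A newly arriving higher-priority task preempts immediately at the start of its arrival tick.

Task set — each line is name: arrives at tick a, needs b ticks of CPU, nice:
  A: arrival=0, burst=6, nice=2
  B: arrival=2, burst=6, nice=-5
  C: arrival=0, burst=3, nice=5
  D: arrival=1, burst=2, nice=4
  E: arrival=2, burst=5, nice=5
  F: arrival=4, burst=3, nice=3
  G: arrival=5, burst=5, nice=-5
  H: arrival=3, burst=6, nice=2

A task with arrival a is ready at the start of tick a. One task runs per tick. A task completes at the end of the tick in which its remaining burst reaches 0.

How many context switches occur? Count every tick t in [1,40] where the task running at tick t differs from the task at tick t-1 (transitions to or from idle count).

t=0: ready={A,C} → run A
t=1: ready={A,C,D} → run A
t=2: ready={A,B,C,D,E} → run B
t=3: ready={A,B,C,D,E,H} → run B
t=4: ready={A,B,C,D,E,F,H} → run B
t=5: ready={A,B,C,D,E,F,G,H} → run B
t=6: ready={A,B,C,D,E,F,G,H} → run B
t=7: ready={A,B,C,D,E,F,G,H} → run B
t=8: ready={A,C,D,E,F,G,H} → run G
t=9: ready={A,C,D,E,F,G,H} → run G
t=10: ready={A,C,D,E,F,G,H} → run G
t=11: ready={A,C,D,E,F,G,H} → run G
t=12: ready={A,C,D,E,F,G,H} → run G
t=13: ready={A,C,D,E,F,H} → run A
t=14: ready={A,C,D,E,F,H} → run A
t=15: ready={A,C,D,E,F,H} → run A
t=16: ready={A,C,D,E,F,H} → run A
t=17: ready={C,D,E,F,H} → run H
t=18: ready={C,D,E,F,H} → run H
t=19: ready={C,D,E,F,H} → run H
t=20: ready={C,D,E,F,H} → run H
t=21: ready={C,D,E,F,H} → run H
t=22: ready={C,D,E,F,H} → run H
t=23: ready={C,D,E,F} → run F
t=24: ready={C,D,E,F} → run F
t=25: ready={C,D,E,F} → run F
t=26: ready={C,D,E} → run D
t=27: ready={C,D,E} → run D
t=28: ready={C,E} → run C
t=29: ready={C,E} → run C
t=30: ready={C,E} → run C
t=31: ready={E} → run E
t=32: ready={E} → run E
t=33: ready={E} → run E
t=34: ready={E} → run E
t=35: ready={E} → run E
t=36: (idle)
t=37: (idle)
t=38: (idle)
t=39: (idle)
t=40: (idle)

context switches = 9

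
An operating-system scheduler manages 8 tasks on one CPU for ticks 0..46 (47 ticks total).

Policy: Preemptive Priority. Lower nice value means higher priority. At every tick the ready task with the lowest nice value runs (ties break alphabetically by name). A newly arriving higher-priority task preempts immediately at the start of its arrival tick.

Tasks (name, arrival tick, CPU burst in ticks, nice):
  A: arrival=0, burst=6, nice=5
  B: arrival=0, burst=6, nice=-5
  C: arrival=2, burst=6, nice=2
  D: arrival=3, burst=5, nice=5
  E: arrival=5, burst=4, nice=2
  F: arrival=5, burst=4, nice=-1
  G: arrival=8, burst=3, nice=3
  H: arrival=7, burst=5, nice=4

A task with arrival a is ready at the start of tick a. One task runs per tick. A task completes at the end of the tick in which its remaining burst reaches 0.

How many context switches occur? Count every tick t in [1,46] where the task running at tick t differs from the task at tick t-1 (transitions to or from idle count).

context switches = 8

t=0: ready={A,B} → run B
t=1: ready={A,B} → run B
t=2: ready={A,B,C} → run B
t=3: ready={A,B,C,D} → run B
t=4: ready={A,B,C,D} → run B
t=5: ready={A,B,C,D,E,F} → run B
t=6: ready={A,C,D,E,F} → run F
t=7: ready={A,C,D,E,F,H} → run F
t=8: ready={A,C,D,E,F,G,H} → run F
t=9: ready={A,C,D,E,F,G,H} → run F
t=10: ready={A,C,D,E,G,H} → run C
t=11: ready={A,C,D,E,G,H} → run C
t=12: ready={A,C,D,E,G,H} → run C
t=13: ready={A,C,D,E,G,H} → run C
t=14: ready={A,C,D,E,G,H} → run C
t=15: ready={A,C,D,E,G,H} → run C
t=16: ready={A,D,E,G,H} → run E
t=17: ready={A,D,E,G,H} → run E
t=18: ready={A,D,E,G,H} → run E
t=19: ready={A,D,E,G,H} → run E
t=20: ready={A,D,G,H} → run G
t=21: ready={A,D,G,H} → run G
t=22: ready={A,D,G,H} → run G
t=23: ready={A,D,H} → run H
t=24: ready={A,D,H} → run H
t=25: ready={A,D,H} → run H
t=26: ready={A,D,H} → run H
t=27: ready={A,D,H} → run H
t=28: ready={A,D} → run A
t=29: ready={A,D} → run A
t=30: ready={A,D} → run A
t=31: ready={A,D} → run A
t=32: ready={A,D} → run A
t=33: ready={A,D} → run A
t=34: ready={D} → run D
t=35: ready={D} → run D
t=36: ready={D} → run D
t=37: ready={D} → run D
t=38: ready={D} → run D
t=39: (idle)
t=40: (idle)
t=41: (idle)
t=42: (idle)
t=43: (idle)
t=44: (idle)
t=45: (idle)
t=46: (idle)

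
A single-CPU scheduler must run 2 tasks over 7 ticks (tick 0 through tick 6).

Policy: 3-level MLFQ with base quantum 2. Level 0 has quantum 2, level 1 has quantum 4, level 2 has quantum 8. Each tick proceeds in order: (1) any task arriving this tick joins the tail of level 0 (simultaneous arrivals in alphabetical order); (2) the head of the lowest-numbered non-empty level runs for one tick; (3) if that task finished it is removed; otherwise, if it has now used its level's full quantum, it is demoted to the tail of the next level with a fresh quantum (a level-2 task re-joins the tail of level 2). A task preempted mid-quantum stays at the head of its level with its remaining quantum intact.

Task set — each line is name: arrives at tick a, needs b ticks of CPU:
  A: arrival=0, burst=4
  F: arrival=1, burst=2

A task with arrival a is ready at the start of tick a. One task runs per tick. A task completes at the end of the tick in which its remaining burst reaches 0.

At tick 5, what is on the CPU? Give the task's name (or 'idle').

t=0: L0/L1/L2 = A/-/- → run A
t=1: L0/L1/L2 = AF/-/- → run A
t=2: L0/L1/L2 = F/A/- → run F
t=3: L0/L1/L2 = F/A/- → run F
t=4: L0/L1/L2 = -/A/- → run A
t=5: L0/L1/L2 = -/A/- → run A
t=6: (idle)

running at tick 5 = A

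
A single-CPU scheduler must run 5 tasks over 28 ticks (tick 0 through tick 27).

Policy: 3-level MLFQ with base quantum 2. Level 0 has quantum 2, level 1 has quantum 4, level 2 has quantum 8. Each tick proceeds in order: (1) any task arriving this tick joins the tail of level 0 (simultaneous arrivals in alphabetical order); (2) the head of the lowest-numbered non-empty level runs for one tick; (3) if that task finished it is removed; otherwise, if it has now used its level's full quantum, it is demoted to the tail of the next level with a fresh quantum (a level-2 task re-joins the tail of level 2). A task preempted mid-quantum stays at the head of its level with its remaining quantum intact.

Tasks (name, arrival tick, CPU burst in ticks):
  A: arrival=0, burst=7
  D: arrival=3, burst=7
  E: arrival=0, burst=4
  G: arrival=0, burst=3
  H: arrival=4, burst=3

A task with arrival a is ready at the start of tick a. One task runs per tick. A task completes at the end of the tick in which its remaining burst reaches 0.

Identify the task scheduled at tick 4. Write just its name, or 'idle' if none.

running at tick 4 = G

t=0: L0/L1/L2 = AEG/-/- → run A
t=1: L0/L1/L2 = AEG/-/- → run A
t=2: L0/L1/L2 = EG/A/- → run E
t=3: L0/L1/L2 = EGD/A/- → run E
t=4: L0/L1/L2 = GDH/AE/- → run G
t=5: L0/L1/L2 = GDH/AE/- → run G
t=6: L0/L1/L2 = DH/AEG/- → run D
t=7: L0/L1/L2 = DH/AEG/- → run D
t=8: L0/L1/L2 = H/AEGD/- → run H
t=9: L0/L1/L2 = H/AEGD/- → run H
t=10: L0/L1/L2 = -/AEGDH/- → run A
t=11: L0/L1/L2 = -/AEGDH/- → run A
t=12: L0/L1/L2 = -/AEGDH/- → run A
t=13: L0/L1/L2 = -/AEGDH/- → run A
t=14: L0/L1/L2 = -/EGDH/A → run E
t=15: L0/L1/L2 = -/EGDH/A → run E
t=16: L0/L1/L2 = -/GDH/A → run G
t=17: L0/L1/L2 = -/DH/A → run D
t=18: L0/L1/L2 = -/DH/A → run D
t=19: L0/L1/L2 = -/DH/A → run D
t=20: L0/L1/L2 = -/DH/A → run D
t=21: L0/L1/L2 = -/H/AD → run H
t=22: L0/L1/L2 = -/-/AD → run A
t=23: L0/L1/L2 = -/-/D → run D
t=24: (idle)
t=25: (idle)
t=26: (idle)
t=27: (idle)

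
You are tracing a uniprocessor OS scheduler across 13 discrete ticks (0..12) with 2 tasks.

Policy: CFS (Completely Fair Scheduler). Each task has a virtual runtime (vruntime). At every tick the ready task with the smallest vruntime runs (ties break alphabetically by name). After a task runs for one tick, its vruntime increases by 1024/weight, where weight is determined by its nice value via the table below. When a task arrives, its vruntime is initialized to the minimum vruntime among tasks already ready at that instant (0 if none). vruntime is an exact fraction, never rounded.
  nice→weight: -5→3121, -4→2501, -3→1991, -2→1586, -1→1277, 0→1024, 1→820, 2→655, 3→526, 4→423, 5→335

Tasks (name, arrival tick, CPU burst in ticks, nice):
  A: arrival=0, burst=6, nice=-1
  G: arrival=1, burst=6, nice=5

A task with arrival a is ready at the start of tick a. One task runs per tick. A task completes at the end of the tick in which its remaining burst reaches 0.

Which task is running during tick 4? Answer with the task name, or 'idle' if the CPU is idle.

running at tick 4 = A

t=0: vr[A=0] → run A
t=1: vr[A=1024/1277 G=1024/1277] → run A
t=2: vr[A=2048/1277 G=1024/1277] → run G
t=3: vr[A=2048/1277 G=1650688/427795] → run A
t=4: vr[A=3072/1277 G=1650688/427795] → run A
t=5: vr[A=4096/1277 G=1650688/427795] → run A
t=6: vr[A=5120/1277 G=1650688/427795] → run G
t=7: vr[A=5120/1277 G=2958336/427795] → run A
t=8: vr[G=2958336/427795] → run G
t=9: vr[G=4265984/427795] → run G
t=10: vr[G=5573632/427795] → run G
t=11: vr[G=1376256/85559] → run G
t=12: (idle)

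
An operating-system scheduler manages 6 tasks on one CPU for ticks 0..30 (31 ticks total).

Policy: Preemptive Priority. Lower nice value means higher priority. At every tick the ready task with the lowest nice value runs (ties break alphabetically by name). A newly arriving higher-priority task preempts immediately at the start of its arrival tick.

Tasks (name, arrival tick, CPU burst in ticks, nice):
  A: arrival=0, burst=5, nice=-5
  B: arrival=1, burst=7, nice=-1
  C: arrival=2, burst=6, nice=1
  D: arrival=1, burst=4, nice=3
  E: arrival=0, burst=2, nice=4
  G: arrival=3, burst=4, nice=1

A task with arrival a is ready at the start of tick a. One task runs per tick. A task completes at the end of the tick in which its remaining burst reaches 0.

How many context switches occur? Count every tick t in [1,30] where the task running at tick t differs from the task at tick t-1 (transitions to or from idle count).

t=0: ready={A,E} → run A
t=1: ready={A,B,D,E} → run A
t=2: ready={A,B,C,D,E} → run A
t=3: ready={A,B,C,D,E,G} → run A
t=4: ready={A,B,C,D,E,G} → run A
t=5: ready={B,C,D,E,G} → run B
t=6: ready={B,C,D,E,G} → run B
t=7: ready={B,C,D,E,G} → run B
t=8: ready={B,C,D,E,G} → run B
t=9: ready={B,C,D,E,G} → run B
t=10: ready={B,C,D,E,G} → run B
t=11: ready={B,C,D,E,G} → run B
t=12: ready={C,D,E,G} → run C
t=13: ready={C,D,E,G} → run C
t=14: ready={C,D,E,G} → run C
t=15: ready={C,D,E,G} → run C
t=16: ready={C,D,E,G} → run C
t=17: ready={C,D,E,G} → run C
t=18: ready={D,E,G} → run G
t=19: ready={D,E,G} → run G
t=20: ready={D,E,G} → run G
t=21: ready={D,E,G} → run G
t=22: ready={D,E} → run D
t=23: ready={D,E} → run D
t=24: ready={D,E} → run D
t=25: ready={D,E} → run D
t=26: ready={E} → run E
t=27: ready={E} → run E
t=28: (idle)
t=29: (idle)
t=30: (idle)

context switches = 6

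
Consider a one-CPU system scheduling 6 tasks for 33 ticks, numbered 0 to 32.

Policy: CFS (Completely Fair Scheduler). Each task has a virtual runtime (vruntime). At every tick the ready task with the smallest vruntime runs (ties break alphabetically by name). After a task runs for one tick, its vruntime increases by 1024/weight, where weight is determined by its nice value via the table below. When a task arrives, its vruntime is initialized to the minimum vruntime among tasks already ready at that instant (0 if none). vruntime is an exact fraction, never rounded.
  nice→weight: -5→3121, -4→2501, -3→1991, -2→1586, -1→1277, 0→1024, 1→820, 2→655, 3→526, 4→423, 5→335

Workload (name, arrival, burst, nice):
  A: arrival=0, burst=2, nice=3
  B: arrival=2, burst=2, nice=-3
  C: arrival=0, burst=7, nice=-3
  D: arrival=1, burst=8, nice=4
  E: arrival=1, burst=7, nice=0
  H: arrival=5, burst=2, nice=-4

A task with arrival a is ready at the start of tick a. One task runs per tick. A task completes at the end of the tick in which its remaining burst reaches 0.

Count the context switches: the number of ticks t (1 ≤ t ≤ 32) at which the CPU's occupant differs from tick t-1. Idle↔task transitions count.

context switches = 21

t=0: vr[A=0 C=0] → run A
t=1: vr[A=512/263 C=0 D=0 E=0] → run C
t=2: vr[A=512/263 B=0 C=1024/1991 D=0 E=0] → run B
t=3: vr[A=512/263 B=1024/1991 C=1024/1991 D=0 E=0] → run D
t=4: vr[A=512/263 B=1024/1991 C=1024/1991 D=1024/423 E=0] → run E
t=5: vr[A=512/263 B=1024/1991 C=1024/1991 D=1024/423 E=1 H=1024/1991] → run B
t=6: vr[A=512/263 C=1024/1991 D=1024/423 E=1 H=1024/1991] → run C
t=7: vr[A=512/263 C=2048/1991 D=1024/423 E=1 H=1024/1991] → run H
t=8: vr[A=512/263 C=2048/1991 D=1024/423 E=1 H=4599808/4979491] → run H
t=9: vr[A=512/263 C=2048/1991 D=1024/423 E=1] → run E
t=10: vr[A=512/263 C=2048/1991 D=1024/423 E=2] → run C
t=11: vr[A=512/263 C=3072/1991 D=1024/423 E=2] → run C
t=12: vr[A=512/263 C=4096/1991 D=1024/423 E=2] → run A
t=13: vr[C=4096/1991 D=1024/423 E=2] → run E
t=14: vr[C=4096/1991 D=1024/423 E=3] → run C
t=15: vr[C=5120/1991 D=1024/423 E=3] → run D
t=16: vr[C=5120/1991 D=2048/423 E=3] → run C
t=17: vr[C=6144/1991 D=2048/423 E=3] → run E
t=18: vr[C=6144/1991 D=2048/423 E=4] → run C
t=19: vr[D=2048/423 E=4] → run E
t=20: vr[D=2048/423 E=5] → run D
t=21: vr[D=1024/141 E=5] → run E
t=22: vr[D=1024/141 E=6] → run E
t=23: vr[D=1024/141] → run D
t=24: vr[D=4096/423] → run D
t=25: vr[D=5120/423] → run D
t=26: vr[D=2048/141] → run D
t=27: vr[D=7168/423] → run D
t=28: (idle)
t=29: (idle)
t=30: (idle)
t=31: (idle)
t=32: (idle)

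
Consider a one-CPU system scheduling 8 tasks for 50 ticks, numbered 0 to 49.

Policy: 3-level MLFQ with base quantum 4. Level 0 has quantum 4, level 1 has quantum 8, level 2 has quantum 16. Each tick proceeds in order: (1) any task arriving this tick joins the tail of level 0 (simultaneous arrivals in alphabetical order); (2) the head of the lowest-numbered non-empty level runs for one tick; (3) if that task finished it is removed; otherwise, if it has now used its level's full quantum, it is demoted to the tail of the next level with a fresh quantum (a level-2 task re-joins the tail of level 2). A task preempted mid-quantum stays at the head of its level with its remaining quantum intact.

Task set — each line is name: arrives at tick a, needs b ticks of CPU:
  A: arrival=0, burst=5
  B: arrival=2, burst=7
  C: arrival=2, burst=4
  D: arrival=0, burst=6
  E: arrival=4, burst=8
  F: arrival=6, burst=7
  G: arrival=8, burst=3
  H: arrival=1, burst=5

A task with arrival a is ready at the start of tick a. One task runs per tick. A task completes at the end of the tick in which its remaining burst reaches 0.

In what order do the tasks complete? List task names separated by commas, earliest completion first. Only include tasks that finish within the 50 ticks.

completion order = C, G, A, D, H, B, E, F

t=0: L0/L1/L2 = AD/-/- → run A
t=1: L0/L1/L2 = ADH/-/- → run A
t=2: L0/L1/L2 = ADHBC/-/- → run A
t=3: L0/L1/L2 = ADHBC/-/- → run A
t=4: L0/L1/L2 = DHBCE/A/- → run D
t=5: L0/L1/L2 = DHBCE/A/- → run D
t=6: L0/L1/L2 = DHBCEF/A/- → run D
t=7: L0/L1/L2 = DHBCEF/A/- → run D
t=8: L0/L1/L2 = HBCEFG/AD/- → run H
t=9: L0/L1/L2 = HBCEFG/AD/- → run H
t=10: L0/L1/L2 = HBCEFG/AD/- → run H
t=11: L0/L1/L2 = HBCEFG/AD/- → run H
t=12: L0/L1/L2 = BCEFG/ADH/- → run B
t=13: L0/L1/L2 = BCEFG/ADH/- → run B
t=14: L0/L1/L2 = BCEFG/ADH/- → run B
t=15: L0/L1/L2 = BCEFG/ADH/- → run B
t=16: L0/L1/L2 = CEFG/ADHB/- → run C
t=17: L0/L1/L2 = CEFG/ADHB/- → run C
t=18: L0/L1/L2 = CEFG/ADHB/- → run C
t=19: L0/L1/L2 = CEFG/ADHB/- → run C
t=20: L0/L1/L2 = EFG/ADHB/- → run E
t=21: L0/L1/L2 = EFG/ADHB/- → run E
t=22: L0/L1/L2 = EFG/ADHB/- → run E
t=23: L0/L1/L2 = EFG/ADHB/- → run E
t=24: L0/L1/L2 = FG/ADHBE/- → run F
t=25: L0/L1/L2 = FG/ADHBE/- → run F
t=26: L0/L1/L2 = FG/ADHBE/- → run F
t=27: L0/L1/L2 = FG/ADHBE/- → run F
t=28: L0/L1/L2 = G/ADHBEF/- → run G
t=29: L0/L1/L2 = G/ADHBEF/- → run G
t=30: L0/L1/L2 = G/ADHBEF/- → run G
t=31: L0/L1/L2 = -/ADHBEF/- → run A
t=32: L0/L1/L2 = -/DHBEF/- → run D
t=33: L0/L1/L2 = -/DHBEF/- → run D
t=34: L0/L1/L2 = -/HBEF/- → run H
t=35: L0/L1/L2 = -/BEF/- → run B
t=36: L0/L1/L2 = -/BEF/- → run B
t=37: L0/L1/L2 = -/BEF/- → run B
t=38: L0/L1/L2 = -/EF/- → run E
t=39: L0/L1/L2 = -/EF/- → run E
t=40: L0/L1/L2 = -/EF/- → run E
t=41: L0/L1/L2 = -/EF/- → run E
t=42: L0/L1/L2 = -/F/- → run F
t=43: L0/L1/L2 = -/F/- → run F
t=44: L0/L1/L2 = -/F/- → run F
t=45: (idle)
t=46: (idle)
t=47: (idle)
t=48: (idle)
t=49: (idle)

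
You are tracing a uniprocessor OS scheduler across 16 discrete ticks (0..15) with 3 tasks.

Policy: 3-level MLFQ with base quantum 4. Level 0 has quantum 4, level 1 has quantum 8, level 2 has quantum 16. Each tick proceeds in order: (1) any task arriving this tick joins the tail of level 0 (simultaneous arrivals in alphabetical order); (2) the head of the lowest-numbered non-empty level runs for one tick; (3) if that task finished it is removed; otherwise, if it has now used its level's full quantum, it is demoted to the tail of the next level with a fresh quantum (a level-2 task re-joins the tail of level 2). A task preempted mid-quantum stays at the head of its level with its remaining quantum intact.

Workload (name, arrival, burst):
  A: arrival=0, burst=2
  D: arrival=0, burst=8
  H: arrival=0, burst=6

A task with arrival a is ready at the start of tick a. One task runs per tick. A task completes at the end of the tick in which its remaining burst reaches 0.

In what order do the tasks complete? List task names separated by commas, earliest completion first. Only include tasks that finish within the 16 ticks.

completion order = A, D, H

t=0: L0/L1/L2 = ADH/-/- → run A
t=1: L0/L1/L2 = ADH/-/- → run A
t=2: L0/L1/L2 = DH/-/- → run D
t=3: L0/L1/L2 = DH/-/- → run D
t=4: L0/L1/L2 = DH/-/- → run D
t=5: L0/L1/L2 = DH/-/- → run D
t=6: L0/L1/L2 = H/D/- → run H
t=7: L0/L1/L2 = H/D/- → run H
t=8: L0/L1/L2 = H/D/- → run H
t=9: L0/L1/L2 = H/D/- → run H
t=10: L0/L1/L2 = -/DH/- → run D
t=11: L0/L1/L2 = -/DH/- → run D
t=12: L0/L1/L2 = -/DH/- → run D
t=13: L0/L1/L2 = -/DH/- → run D
t=14: L0/L1/L2 = -/H/- → run H
t=15: L0/L1/L2 = -/H/- → run H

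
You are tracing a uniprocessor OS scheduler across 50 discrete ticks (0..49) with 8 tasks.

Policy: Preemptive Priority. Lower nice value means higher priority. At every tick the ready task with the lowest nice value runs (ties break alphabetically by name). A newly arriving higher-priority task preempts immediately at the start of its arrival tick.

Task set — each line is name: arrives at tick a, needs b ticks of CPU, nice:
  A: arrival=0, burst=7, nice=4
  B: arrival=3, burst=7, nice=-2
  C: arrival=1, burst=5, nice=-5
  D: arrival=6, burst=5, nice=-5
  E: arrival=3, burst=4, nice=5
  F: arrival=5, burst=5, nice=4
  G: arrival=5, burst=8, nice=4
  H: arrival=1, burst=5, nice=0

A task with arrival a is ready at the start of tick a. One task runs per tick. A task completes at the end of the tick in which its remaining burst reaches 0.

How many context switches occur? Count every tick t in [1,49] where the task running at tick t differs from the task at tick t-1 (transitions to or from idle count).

t=0: ready={A} → run A
t=1: ready={A,C,H} → run C
t=2: ready={A,C,H} → run C
t=3: ready={A,B,C,E,H} → run C
t=4: ready={A,B,C,E,H} → run C
t=5: ready={A,B,C,E,F,G,H} → run C
t=6: ready={A,B,D,E,F,G,H} → run D
t=7: ready={A,B,D,E,F,G,H} → run D
t=8: ready={A,B,D,E,F,G,H} → run D
t=9: ready={A,B,D,E,F,G,H} → run D
t=10: ready={A,B,D,E,F,G,H} → run D
t=11: ready={A,B,E,F,G,H} → run B
t=12: ready={A,B,E,F,G,H} → run B
t=13: ready={A,B,E,F,G,H} → run B
t=14: ready={A,B,E,F,G,H} → run B
t=15: ready={A,B,E,F,G,H} → run B
t=16: ready={A,B,E,F,G,H} → run B
t=17: ready={A,B,E,F,G,H} → run B
t=18: ready={A,E,F,G,H} → run H
t=19: ready={A,E,F,G,H} → run H
t=20: ready={A,E,F,G,H} → run H
t=21: ready={A,E,F,G,H} → run H
t=22: ready={A,E,F,G,H} → run H
t=23: ready={A,E,F,G} → run A
t=24: ready={A,E,F,G} → run A
t=25: ready={A,E,F,G} → run A
t=26: ready={A,E,F,G} → run A
t=27: ready={A,E,F,G} → run A
t=28: ready={A,E,F,G} → run A
t=29: ready={E,F,G} → run F
t=30: ready={E,F,G} → run F
t=31: ready={E,F,G} → run F
t=32: ready={E,F,G} → run F
t=33: ready={E,F,G} → run F
t=34: ready={E,G} → run G
t=35: ready={E,G} → run G
t=36: ready={E,G} → run G
t=37: ready={E,G} → run G
t=38: ready={E,G} → run G
t=39: ready={E,G} → run G
t=40: ready={E,G} → run G
t=41: ready={E,G} → run G
t=42: ready={E} → run E
t=43: ready={E} → run E
t=44: ready={E} → run E
t=45: ready={E} → run E
t=46: (idle)
t=47: (idle)
t=48: (idle)
t=49: (idle)

context switches = 9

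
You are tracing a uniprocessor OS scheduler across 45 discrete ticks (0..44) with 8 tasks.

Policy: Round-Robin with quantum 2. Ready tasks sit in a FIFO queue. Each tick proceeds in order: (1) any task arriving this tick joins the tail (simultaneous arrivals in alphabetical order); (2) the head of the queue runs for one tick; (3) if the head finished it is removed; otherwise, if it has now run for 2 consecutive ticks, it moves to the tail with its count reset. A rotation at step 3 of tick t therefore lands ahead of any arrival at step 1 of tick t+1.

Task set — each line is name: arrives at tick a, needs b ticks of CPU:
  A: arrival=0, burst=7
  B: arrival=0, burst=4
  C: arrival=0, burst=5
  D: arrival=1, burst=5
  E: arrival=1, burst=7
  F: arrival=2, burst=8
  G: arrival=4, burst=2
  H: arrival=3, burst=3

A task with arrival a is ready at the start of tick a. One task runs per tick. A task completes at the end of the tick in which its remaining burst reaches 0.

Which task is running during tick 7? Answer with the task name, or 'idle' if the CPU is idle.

running at tick 7 = D

t=0: queue=[A,B,C] q_used=0 → run A
t=1: queue=[A,B,C,D,E] q_used=1 → run A
t=2: queue=[B,C,D,E,A,F] q_used=0 → run B
t=3: queue=[B,C,D,E,A,F,H] q_used=1 → run B
t=4: queue=[C,D,E,A,F,H,B,G] q_used=0 → run C
t=5: queue=[C,D,E,A,F,H,B,G] q_used=1 → run C
t=6: queue=[D,E,A,F,H,B,G,C] q_used=0 → run D
t=7: queue=[D,E,A,F,H,B,G,C] q_used=1 → run D
t=8: queue=[E,A,F,H,B,G,C,D] q_used=0 → run E
t=9: queue=[E,A,F,H,B,G,C,D] q_used=1 → run E
t=10: queue=[A,F,H,B,G,C,D,E] q_used=0 → run A
t=11: queue=[A,F,H,B,G,C,D,E] q_used=1 → run A
t=12: queue=[F,H,B,G,C,D,E,A] q_used=0 → run F
t=13: queue=[F,H,B,G,C,D,E,A] q_used=1 → run F
t=14: queue=[H,B,G,C,D,E,A,F] q_used=0 → run H
t=15: queue=[H,B,G,C,D,E,A,F] q_used=1 → run H
t=16: queue=[B,G,C,D,E,A,F,H] q_used=0 → run B
t=17: queue=[B,G,C,D,E,A,F,H] q_used=1 → run B
t=18: queue=[G,C,D,E,A,F,H] q_used=0 → run G
t=19: queue=[G,C,D,E,A,F,H] q_used=1 → run G
t=20: queue=[C,D,E,A,F,H] q_used=0 → run C
t=21: queue=[C,D,E,A,F,H] q_used=1 → run C
t=22: queue=[D,E,A,F,H,C] q_used=0 → run D
t=23: queue=[D,E,A,F,H,C] q_used=1 → run D
t=24: queue=[E,A,F,H,C,D] q_used=0 → run E
t=25: queue=[E,A,F,H,C,D] q_used=1 → run E
t=26: queue=[A,F,H,C,D,E] q_used=0 → run A
t=27: queue=[A,F,H,C,D,E] q_used=1 → run A
t=28: queue=[F,H,C,D,E,A] q_used=0 → run F
t=29: queue=[F,H,C,D,E,A] q_used=1 → run F
t=30: queue=[H,C,D,E,A,F] q_used=0 → run H
t=31: queue=[C,D,E,A,F] q_used=0 → run C
t=32: queue=[D,E,A,F] q_used=0 → run D
t=33: queue=[E,A,F] q_used=0 → run E
t=34: queue=[E,A,F] q_used=1 → run E
t=35: queue=[A,F,E] q_used=0 → run A
t=36: queue=[F,E] q_used=0 → run F
t=37: queue=[F,E] q_used=1 → run F
t=38: queue=[E,F] q_used=0 → run E
t=39: queue=[F] q_used=0 → run F
t=40: queue=[F] q_used=1 → run F
t=41: (idle)
t=42: (idle)
t=43: (idle)
t=44: (idle)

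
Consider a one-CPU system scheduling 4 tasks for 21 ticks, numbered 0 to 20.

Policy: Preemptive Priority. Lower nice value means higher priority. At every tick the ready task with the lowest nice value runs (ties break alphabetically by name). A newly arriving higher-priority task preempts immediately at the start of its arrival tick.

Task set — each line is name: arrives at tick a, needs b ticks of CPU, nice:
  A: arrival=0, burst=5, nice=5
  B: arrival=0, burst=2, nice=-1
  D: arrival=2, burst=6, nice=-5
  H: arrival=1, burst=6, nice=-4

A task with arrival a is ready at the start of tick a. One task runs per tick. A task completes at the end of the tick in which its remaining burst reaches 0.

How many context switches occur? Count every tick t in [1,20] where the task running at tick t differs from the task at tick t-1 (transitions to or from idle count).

context switches = 6

t=0: ready={A,B} → run B
t=1: ready={A,B,H} → run H
t=2: ready={A,B,D,H} → run D
t=3: ready={A,B,D,H} → run D
t=4: ready={A,B,D,H} → run D
t=5: ready={A,B,D,H} → run D
t=6: ready={A,B,D,H} → run D
t=7: ready={A,B,D,H} → run D
t=8: ready={A,B,H} → run H
t=9: ready={A,B,H} → run H
t=10: ready={A,B,H} → run H
t=11: ready={A,B,H} → run H
t=12: ready={A,B,H} → run H
t=13: ready={A,B} → run B
t=14: ready={A} → run A
t=15: ready={A} → run A
t=16: ready={A} → run A
t=17: ready={A} → run A
t=18: ready={A} → run A
t=19: (idle)
t=20: (idle)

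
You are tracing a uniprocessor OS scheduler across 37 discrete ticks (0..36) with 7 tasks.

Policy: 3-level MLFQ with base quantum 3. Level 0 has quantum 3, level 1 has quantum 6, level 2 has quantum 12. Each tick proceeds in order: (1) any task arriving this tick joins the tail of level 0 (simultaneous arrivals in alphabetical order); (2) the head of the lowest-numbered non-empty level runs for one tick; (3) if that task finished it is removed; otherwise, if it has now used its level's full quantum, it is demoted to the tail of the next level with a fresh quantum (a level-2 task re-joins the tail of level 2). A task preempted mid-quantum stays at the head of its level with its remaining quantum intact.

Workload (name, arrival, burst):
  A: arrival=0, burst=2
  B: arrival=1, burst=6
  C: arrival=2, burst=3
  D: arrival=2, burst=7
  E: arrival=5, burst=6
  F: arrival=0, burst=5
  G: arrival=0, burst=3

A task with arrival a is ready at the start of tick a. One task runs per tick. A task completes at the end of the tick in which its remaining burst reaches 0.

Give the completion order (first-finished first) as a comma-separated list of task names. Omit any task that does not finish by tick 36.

completion order = A, G, C, F, B, D, E

t=0: L0/L1/L2 = AFG/-/- → run A
t=1: L0/L1/L2 = AFGB/-/- → run A
t=2: L0/L1/L2 = FGBCD/-/- → run F
t=3: L0/L1/L2 = FGBCD/-/- → run F
t=4: L0/L1/L2 = FGBCD/-/- → run F
t=5: L0/L1/L2 = GBCDE/F/- → run G
t=6: L0/L1/L2 = GBCDE/F/- → run G
t=7: L0/L1/L2 = GBCDE/F/- → run G
t=8: L0/L1/L2 = BCDE/F/- → run B
t=9: L0/L1/L2 = BCDE/F/- → run B
t=10: L0/L1/L2 = BCDE/F/- → run B
t=11: L0/L1/L2 = CDE/FB/- → run C
t=12: L0/L1/L2 = CDE/FB/- → run C
t=13: L0/L1/L2 = CDE/FB/- → run C
t=14: L0/L1/L2 = DE/FB/- → run D
t=15: L0/L1/L2 = DE/FB/- → run D
t=16: L0/L1/L2 = DE/FB/- → run D
t=17: L0/L1/L2 = E/FBD/- → run E
t=18: L0/L1/L2 = E/FBD/- → run E
t=19: L0/L1/L2 = E/FBD/- → run E
t=20: L0/L1/L2 = -/FBDE/- → run F
t=21: L0/L1/L2 = -/FBDE/- → run F
t=22: L0/L1/L2 = -/BDE/- → run B
t=23: L0/L1/L2 = -/BDE/- → run B
t=24: L0/L1/L2 = -/BDE/- → run B
t=25: L0/L1/L2 = -/DE/- → run D
t=26: L0/L1/L2 = -/DE/- → run D
t=27: L0/L1/L2 = -/DE/- → run D
t=28: L0/L1/L2 = -/DE/- → run D
t=29: L0/L1/L2 = -/E/- → run E
t=30: L0/L1/L2 = -/E/- → run E
t=31: L0/L1/L2 = -/E/- → run E
t=32: (idle)
t=33: (idle)
t=34: (idle)
t=35: (idle)
t=36: (idle)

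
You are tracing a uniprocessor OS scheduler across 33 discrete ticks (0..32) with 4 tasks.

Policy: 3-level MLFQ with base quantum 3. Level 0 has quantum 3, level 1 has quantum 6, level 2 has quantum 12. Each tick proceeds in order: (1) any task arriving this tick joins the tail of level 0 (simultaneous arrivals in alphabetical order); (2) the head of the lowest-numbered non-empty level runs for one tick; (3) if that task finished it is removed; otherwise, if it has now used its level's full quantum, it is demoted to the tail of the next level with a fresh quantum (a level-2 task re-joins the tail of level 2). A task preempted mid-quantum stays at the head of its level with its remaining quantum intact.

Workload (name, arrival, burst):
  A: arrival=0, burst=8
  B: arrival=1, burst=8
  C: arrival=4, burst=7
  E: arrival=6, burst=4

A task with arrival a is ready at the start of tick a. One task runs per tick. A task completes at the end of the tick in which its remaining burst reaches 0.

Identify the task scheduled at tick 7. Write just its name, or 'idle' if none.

t=0: L0/L1/L2 = A/-/- → run A
t=1: L0/L1/L2 = AB/-/- → run A
t=2: L0/L1/L2 = AB/-/- → run A
t=3: L0/L1/L2 = B/A/- → run B
t=4: L0/L1/L2 = BC/A/- → run B
t=5: L0/L1/L2 = BC/A/- → run B
t=6: L0/L1/L2 = CE/AB/- → run C
t=7: L0/L1/L2 = CE/AB/- → run C
t=8: L0/L1/L2 = CE/AB/- → run C
t=9: L0/L1/L2 = E/ABC/- → run E
t=10: L0/L1/L2 = E/ABC/- → run E
t=11: L0/L1/L2 = E/ABC/- → run E
t=12: L0/L1/L2 = -/ABCE/- → run A
t=13: L0/L1/L2 = -/ABCE/- → run A
t=14: L0/L1/L2 = -/ABCE/- → run A
t=15: L0/L1/L2 = -/ABCE/- → run A
t=16: L0/L1/L2 = -/ABCE/- → run A
t=17: L0/L1/L2 = -/BCE/- → run B
t=18: L0/L1/L2 = -/BCE/- → run B
t=19: L0/L1/L2 = -/BCE/- → run B
t=20: L0/L1/L2 = -/BCE/- → run B
t=21: L0/L1/L2 = -/BCE/- → run B
t=22: L0/L1/L2 = -/CE/- → run C
t=23: L0/L1/L2 = -/CE/- → run C
t=24: L0/L1/L2 = -/CE/- → run C
t=25: L0/L1/L2 = -/CE/- → run C
t=26: L0/L1/L2 = -/E/- → run E
t=27: (idle)
t=28: (idle)
t=29: (idle)
t=30: (idle)
t=31: (idle)
t=32: (idle)

running at tick 7 = C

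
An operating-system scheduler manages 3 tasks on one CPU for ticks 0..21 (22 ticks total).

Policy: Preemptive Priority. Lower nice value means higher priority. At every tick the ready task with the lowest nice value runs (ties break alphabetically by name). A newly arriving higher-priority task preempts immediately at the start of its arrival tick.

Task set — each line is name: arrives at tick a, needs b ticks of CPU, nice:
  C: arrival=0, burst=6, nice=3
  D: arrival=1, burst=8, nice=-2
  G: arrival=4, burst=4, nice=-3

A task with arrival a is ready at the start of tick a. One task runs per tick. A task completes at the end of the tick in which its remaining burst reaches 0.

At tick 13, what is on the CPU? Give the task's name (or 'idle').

running at tick 13 = C

t=0: ready={C} → run C
t=1: ready={C,D} → run D
t=2: ready={C,D} → run D
t=3: ready={C,D} → run D
t=4: ready={C,D,G} → run G
t=5: ready={C,D,G} → run G
t=6: ready={C,D,G} → run G
t=7: ready={C,D,G} → run G
t=8: ready={C,D} → run D
t=9: ready={C,D} → run D
t=10: ready={C,D} → run D
t=11: ready={C,D} → run D
t=12: ready={C,D} → run D
t=13: ready={C} → run C
t=14: ready={C} → run C
t=15: ready={C} → run C
t=16: ready={C} → run C
t=17: ready={C} → run C
t=18: (idle)
t=19: (idle)
t=20: (idle)
t=21: (idle)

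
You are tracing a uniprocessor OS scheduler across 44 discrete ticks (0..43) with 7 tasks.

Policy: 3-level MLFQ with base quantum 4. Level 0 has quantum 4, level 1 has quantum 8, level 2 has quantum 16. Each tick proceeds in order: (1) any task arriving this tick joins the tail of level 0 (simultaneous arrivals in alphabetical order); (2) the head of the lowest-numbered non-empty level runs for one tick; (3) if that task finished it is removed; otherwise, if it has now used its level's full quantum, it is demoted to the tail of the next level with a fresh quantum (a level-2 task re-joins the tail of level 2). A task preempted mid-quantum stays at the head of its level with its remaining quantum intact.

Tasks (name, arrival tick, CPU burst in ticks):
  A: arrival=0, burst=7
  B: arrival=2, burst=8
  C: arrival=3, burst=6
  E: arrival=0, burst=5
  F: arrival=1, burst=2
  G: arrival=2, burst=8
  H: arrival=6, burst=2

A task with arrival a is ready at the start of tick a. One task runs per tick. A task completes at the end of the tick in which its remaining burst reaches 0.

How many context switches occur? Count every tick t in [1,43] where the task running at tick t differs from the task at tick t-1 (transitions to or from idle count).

t=0: L0/L1/L2 = AE/-/- → run A
t=1: L0/L1/L2 = AEF/-/- → run A
t=2: L0/L1/L2 = AEFBG/-/- → run A
t=3: L0/L1/L2 = AEFBGC/-/- → run A
t=4: L0/L1/L2 = EFBGC/A/- → run E
t=5: L0/L1/L2 = EFBGC/A/- → run E
t=6: L0/L1/L2 = EFBGCH/A/- → run E
t=7: L0/L1/L2 = EFBGCH/A/- → run E
t=8: L0/L1/L2 = FBGCH/AE/- → run F
t=9: L0/L1/L2 = FBGCH/AE/- → run F
t=10: L0/L1/L2 = BGCH/AE/- → run B
t=11: L0/L1/L2 = BGCH/AE/- → run B
t=12: L0/L1/L2 = BGCH/AE/- → run B
t=13: L0/L1/L2 = BGCH/AE/- → run B
t=14: L0/L1/L2 = GCH/AEB/- → run G
t=15: L0/L1/L2 = GCH/AEB/- → run G
t=16: L0/L1/L2 = GCH/AEB/- → run G
t=17: L0/L1/L2 = GCH/AEB/- → run G
t=18: L0/L1/L2 = CH/AEBG/- → run C
t=19: L0/L1/L2 = CH/AEBG/- → run C
t=20: L0/L1/L2 = CH/AEBG/- → run C
t=21: L0/L1/L2 = CH/AEBG/- → run C
t=22: L0/L1/L2 = H/AEBGC/- → run H
t=23: L0/L1/L2 = H/AEBGC/- → run H
t=24: L0/L1/L2 = -/AEBGC/- → run A
t=25: L0/L1/L2 = -/AEBGC/- → run A
t=26: L0/L1/L2 = -/AEBGC/- → run A
t=27: L0/L1/L2 = -/EBGC/- → run E
t=28: L0/L1/L2 = -/BGC/- → run B
t=29: L0/L1/L2 = -/BGC/- → run B
t=30: L0/L1/L2 = -/BGC/- → run B
t=31: L0/L1/L2 = -/BGC/- → run B
t=32: L0/L1/L2 = -/GC/- → run G
t=33: L0/L1/L2 = -/GC/- → run G
t=34: L0/L1/L2 = -/GC/- → run G
t=35: L0/L1/L2 = -/GC/- → run G
t=36: L0/L1/L2 = -/C/- → run C
t=37: L0/L1/L2 = -/C/- → run C
t=38: (idle)
t=39: (idle)
t=40: (idle)
t=41: (idle)
t=42: (idle)
t=43: (idle)

context switches = 12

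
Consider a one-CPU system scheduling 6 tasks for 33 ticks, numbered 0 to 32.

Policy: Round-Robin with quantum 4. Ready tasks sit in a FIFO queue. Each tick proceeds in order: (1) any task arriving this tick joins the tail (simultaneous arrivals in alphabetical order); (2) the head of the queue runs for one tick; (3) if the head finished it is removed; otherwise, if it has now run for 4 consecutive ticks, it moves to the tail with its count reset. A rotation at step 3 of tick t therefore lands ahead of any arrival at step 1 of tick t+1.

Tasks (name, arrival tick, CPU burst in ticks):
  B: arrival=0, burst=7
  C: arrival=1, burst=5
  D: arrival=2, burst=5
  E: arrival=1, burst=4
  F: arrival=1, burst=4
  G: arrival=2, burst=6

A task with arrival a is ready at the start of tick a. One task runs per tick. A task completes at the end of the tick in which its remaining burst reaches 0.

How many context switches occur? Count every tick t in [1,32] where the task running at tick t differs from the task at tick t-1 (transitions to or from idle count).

context switches = 10

t=0: queue=[B] q_used=0 → run B
t=1: queue=[B,C,E,F] q_used=1 → run B
t=2: queue=[B,C,E,F,D,G] q_used=2 → run B
t=3: queue=[B,C,E,F,D,G] q_used=3 → run B
t=4: queue=[C,E,F,D,G,B] q_used=0 → run C
t=5: queue=[C,E,F,D,G,B] q_used=1 → run C
t=6: queue=[C,E,F,D,G,B] q_used=2 → run C
t=7: queue=[C,E,F,D,G,B] q_used=3 → run C
t=8: queue=[E,F,D,G,B,C] q_used=0 → run E
t=9: queue=[E,F,D,G,B,C] q_used=1 → run E
t=10: queue=[E,F,D,G,B,C] q_used=2 → run E
t=11: queue=[E,F,D,G,B,C] q_used=3 → run E
t=12: queue=[F,D,G,B,C] q_used=0 → run F
t=13: queue=[F,D,G,B,C] q_used=1 → run F
t=14: queue=[F,D,G,B,C] q_used=2 → run F
t=15: queue=[F,D,G,B,C] q_used=3 → run F
t=16: queue=[D,G,B,C] q_used=0 → run D
t=17: queue=[D,G,B,C] q_used=1 → run D
t=18: queue=[D,G,B,C] q_used=2 → run D
t=19: queue=[D,G,B,C] q_used=3 → run D
t=20: queue=[G,B,C,D] q_used=0 → run G
t=21: queue=[G,B,C,D] q_used=1 → run G
t=22: queue=[G,B,C,D] q_used=2 → run G
t=23: queue=[G,B,C,D] q_used=3 → run G
t=24: queue=[B,C,D,G] q_used=0 → run B
t=25: queue=[B,C,D,G] q_used=1 → run B
t=26: queue=[B,C,D,G] q_used=2 → run B
t=27: queue=[C,D,G] q_used=0 → run C
t=28: queue=[D,G] q_used=0 → run D
t=29: queue=[G] q_used=0 → run G
t=30: queue=[G] q_used=1 → run G
t=31: (idle)
t=32: (idle)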